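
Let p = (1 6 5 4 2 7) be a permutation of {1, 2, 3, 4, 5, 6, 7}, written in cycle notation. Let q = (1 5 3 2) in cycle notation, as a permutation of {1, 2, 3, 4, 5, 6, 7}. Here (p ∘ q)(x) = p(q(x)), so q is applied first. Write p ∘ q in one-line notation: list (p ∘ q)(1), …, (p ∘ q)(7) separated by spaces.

(p ∘ q)(x) = p(q(x)). Computing each image: p(q(1)) = p(5) = 4, p(q(2)) = p(1) = 6, p(q(3)) = p(2) = 7, p(q(4)) = p(4) = 2, p(q(5)) = p(3) = 3, p(q(6)) = p(6) = 5, p(q(7)) = p(7) = 1.
Hence p ∘ q = [4 6 7 2 3 5 1].

4 6 7 2 3 5 1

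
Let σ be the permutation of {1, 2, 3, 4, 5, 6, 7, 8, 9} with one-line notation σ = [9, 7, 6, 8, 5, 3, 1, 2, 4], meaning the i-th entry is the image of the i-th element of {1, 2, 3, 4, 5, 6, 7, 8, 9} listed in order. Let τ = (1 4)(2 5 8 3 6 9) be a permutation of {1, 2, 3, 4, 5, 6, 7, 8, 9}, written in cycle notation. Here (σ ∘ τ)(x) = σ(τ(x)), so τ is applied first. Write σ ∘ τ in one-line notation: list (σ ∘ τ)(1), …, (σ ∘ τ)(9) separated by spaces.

(σ ∘ τ)(x) = σ(τ(x)). Computing each image: σ(τ(1)) = σ(4) = 8, σ(τ(2)) = σ(5) = 5, σ(τ(3)) = σ(6) = 3, σ(τ(4)) = σ(1) = 9, σ(τ(5)) = σ(8) = 2, σ(τ(6)) = σ(9) = 4, σ(τ(7)) = σ(7) = 1, σ(τ(8)) = σ(3) = 6, σ(τ(9)) = σ(2) = 7.
Hence σ ∘ τ = [8 5 3 9 2 4 1 6 7].

8 5 3 9 2 4 1 6 7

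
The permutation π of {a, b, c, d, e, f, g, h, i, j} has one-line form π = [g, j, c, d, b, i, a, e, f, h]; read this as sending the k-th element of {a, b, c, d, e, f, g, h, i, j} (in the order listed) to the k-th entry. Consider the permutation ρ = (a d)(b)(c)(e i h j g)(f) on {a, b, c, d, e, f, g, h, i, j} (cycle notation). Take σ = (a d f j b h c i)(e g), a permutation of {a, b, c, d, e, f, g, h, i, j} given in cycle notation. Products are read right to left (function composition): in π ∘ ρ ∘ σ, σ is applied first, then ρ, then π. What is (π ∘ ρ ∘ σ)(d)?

(π ∘ ρ ∘ σ)(d) = π(ρ(σ(d))). σ(d) = f, then ρ(f) = f, then π(f) = i, so the result is i.

i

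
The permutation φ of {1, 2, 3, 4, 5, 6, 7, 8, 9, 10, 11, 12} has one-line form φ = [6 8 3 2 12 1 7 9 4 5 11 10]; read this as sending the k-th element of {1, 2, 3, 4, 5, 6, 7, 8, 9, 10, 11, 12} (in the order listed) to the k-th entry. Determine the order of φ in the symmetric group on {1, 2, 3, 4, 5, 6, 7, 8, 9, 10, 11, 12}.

Writing φ as disjoint cycles, the cycle lengths are 4, 3, 2, 1, 1, 1.
Since disjoint cycles commute, ord(φ) = lcm(4, 3, 2) = 12.

12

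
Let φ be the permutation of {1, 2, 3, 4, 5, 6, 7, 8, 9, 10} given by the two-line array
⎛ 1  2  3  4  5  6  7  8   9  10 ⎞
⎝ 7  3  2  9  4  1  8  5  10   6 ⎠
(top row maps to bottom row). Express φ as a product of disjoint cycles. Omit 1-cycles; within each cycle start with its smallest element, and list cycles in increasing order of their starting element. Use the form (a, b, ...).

(1, 7, 8, 5, 4, 9, 10, 6)(2, 3)

Iterating φ from 1 gives 1 → 7 → 8 → 5 → 4 → 9 → 10 → 6 → 1; that is the 8-cycle (1, 7, 8, 5, 4, 9, 10, 6).
Continuing from each remaining unvisited element yields (1, 7, 8, 5, 4, 9, 10, 6)(2, 3).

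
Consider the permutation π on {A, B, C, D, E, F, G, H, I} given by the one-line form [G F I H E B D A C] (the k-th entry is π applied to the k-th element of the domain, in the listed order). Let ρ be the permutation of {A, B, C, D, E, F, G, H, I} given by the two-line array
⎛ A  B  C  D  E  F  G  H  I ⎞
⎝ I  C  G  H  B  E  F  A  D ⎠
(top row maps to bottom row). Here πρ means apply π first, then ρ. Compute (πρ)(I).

G

(πρ)(I) = ρ(π(I)). π(I) = C, then ρ(C) = G. So (πρ)(I) = G.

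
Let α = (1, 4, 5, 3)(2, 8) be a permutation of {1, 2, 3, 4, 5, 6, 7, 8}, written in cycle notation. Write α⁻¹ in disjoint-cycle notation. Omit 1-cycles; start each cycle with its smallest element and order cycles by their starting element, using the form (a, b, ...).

Inverting a permutation written in cycle notation just reverses the order within every cycle.
Reversing each cycle of α and rotating so the smallest element leads gives (1, 3, 5, 4)(2, 8).

(1, 3, 5, 4)(2, 8)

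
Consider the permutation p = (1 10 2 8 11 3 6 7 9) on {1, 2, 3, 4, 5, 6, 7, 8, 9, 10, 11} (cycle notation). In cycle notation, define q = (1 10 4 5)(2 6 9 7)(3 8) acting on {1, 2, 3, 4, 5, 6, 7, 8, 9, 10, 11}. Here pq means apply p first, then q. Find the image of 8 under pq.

11

p(8) = 11, then q(11) = 11; composing gives (pq)(8) = 11.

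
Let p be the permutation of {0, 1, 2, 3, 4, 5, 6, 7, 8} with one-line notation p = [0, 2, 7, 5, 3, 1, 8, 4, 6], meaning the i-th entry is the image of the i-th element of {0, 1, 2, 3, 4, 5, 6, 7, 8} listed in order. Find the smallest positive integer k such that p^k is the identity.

Decomposing into disjoint cycles gives cycle lengths 6, 2, 1.
Since disjoint cycles commute, ord(p) = lcm(6, 2) = 6.

6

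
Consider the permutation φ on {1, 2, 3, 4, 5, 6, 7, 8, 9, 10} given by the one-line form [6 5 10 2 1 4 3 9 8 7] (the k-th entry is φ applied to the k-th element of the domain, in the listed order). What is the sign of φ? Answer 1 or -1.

-1

In disjoint-cycle form the cycle lengths are 5, 3, 2.
A cycle of length ℓ contributes ℓ−1 transpositions, so φ is a product of 4 + 2 + 1 = 7 transpositions — odd.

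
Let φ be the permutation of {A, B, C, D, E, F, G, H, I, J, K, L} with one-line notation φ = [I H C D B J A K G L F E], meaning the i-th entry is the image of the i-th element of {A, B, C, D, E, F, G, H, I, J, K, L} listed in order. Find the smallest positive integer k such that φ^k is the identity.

The disjoint-cycle form of φ has cycle lengths 7, 3, 1, 1.
The order is lcm(7, 3) = 21.

21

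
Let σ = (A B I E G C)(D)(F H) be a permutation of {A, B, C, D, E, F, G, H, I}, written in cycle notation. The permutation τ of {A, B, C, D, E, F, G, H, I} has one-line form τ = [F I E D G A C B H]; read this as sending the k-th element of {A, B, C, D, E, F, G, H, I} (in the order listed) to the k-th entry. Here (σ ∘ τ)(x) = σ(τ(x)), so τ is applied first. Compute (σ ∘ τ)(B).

τ(B) = I, then σ(I) = E; composing gives (σ ∘ τ)(B) = E.

E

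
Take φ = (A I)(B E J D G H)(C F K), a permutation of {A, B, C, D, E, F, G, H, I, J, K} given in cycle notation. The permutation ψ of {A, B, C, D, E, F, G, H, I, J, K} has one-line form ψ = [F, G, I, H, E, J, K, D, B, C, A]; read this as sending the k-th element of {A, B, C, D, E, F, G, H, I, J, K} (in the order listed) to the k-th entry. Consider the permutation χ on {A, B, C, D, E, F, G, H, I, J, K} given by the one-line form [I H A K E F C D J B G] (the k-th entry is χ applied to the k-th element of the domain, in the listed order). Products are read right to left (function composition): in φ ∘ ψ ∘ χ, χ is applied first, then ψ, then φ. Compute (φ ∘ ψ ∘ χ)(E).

Apply the permutations in order: χ(E) = E, then ψ(E) = E, then φ(E) = J. So (φ ∘ ψ ∘ χ)(E) = J.

J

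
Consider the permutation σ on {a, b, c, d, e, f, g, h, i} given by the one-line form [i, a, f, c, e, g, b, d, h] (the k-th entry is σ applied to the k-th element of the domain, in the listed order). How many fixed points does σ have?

The fixed points (elements with σ(x) = x) are {e}, so there is 1.

1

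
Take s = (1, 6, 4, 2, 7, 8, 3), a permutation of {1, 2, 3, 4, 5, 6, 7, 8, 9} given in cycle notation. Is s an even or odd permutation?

even

The cycle lengths are 7, 1, 1.
A cycle is odd iff its length is even; s has 0 even-length cycles, so sgn(s) = (−1)^0 and s is even.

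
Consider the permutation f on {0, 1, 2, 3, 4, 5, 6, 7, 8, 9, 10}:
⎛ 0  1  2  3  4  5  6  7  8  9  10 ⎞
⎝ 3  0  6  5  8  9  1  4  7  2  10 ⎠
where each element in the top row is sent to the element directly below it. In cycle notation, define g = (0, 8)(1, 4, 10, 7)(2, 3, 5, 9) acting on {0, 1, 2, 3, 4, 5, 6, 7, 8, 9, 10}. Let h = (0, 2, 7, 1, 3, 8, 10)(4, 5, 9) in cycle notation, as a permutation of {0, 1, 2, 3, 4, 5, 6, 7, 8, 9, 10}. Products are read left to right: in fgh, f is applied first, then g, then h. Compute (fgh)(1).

10

(fgh)(1) = h(g(f(1))). f(1) = 0, then g(0) = 8, then h(8) = 10, so the result is 10.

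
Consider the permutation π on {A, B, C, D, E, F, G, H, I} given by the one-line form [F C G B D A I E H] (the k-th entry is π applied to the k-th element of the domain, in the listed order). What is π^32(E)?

G

Tracing E → D → … returns to E after 7 steps, so E lies in a 7-cycle (B, C, G, I, H, E, D).
On a 7-cycle, π^7 is the identity, so π^32 = π^4 there (32 ≡ 4 mod 7).
Advancing 4 steps from E: E → D → B → C → G.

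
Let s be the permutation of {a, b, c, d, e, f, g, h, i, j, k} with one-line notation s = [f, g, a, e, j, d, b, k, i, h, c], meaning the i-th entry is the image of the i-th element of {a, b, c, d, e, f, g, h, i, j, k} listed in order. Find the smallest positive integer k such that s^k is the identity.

Decomposing into disjoint cycles gives cycle lengths 8, 2, 1.
The order is lcm(8, 2) = 8.

8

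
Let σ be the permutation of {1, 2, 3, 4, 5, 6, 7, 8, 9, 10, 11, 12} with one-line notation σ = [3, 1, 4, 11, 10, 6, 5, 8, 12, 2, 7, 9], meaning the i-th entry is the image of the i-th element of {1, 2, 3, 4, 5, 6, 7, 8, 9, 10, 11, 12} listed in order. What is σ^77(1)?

Tracing 1 → 3 → … returns to 1 after 8 steps, so 1 lies in an 8-cycle (1, 3, 4, 11, 7, 5, 10, 2).
Since the cycle has length 8, σ^77 acts on it the same as σ^5 (77 mod 8 = 5).
Stepping 5 places around the cycle: 1 → 3 → 4 → 11 → 7 → 5.

5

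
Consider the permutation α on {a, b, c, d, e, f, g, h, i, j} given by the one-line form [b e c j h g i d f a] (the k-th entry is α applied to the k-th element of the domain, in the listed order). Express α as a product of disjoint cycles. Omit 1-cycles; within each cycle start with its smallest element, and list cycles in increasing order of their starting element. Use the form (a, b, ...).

(a, b, e, h, d, j)(f, g, i)

Start at a and follow images: a → b → e → h → d → j → a, giving the cycle (a, b, e, h, d, j).
Repeating from the next unused element and collecting all non-trivial cycles gives (a, b, e, h, d, j)(f, g, i).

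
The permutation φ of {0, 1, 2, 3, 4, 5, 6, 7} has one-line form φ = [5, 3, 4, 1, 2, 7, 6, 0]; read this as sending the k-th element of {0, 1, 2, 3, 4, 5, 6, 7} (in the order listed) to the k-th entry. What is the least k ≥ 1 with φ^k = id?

The disjoint-cycle form of φ has cycle lengths 3, 2, 2, 1.
The order of φ is the least common multiple of its cycle lengths: lcm(3, 2, 2) = 6.

6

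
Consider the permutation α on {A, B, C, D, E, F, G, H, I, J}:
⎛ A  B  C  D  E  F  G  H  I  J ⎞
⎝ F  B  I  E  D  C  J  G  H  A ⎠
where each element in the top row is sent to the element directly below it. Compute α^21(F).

F

Tracing F → C → … returns to F after 7 steps, so F lies in a 7-cycle (A, F, C, I, H, G, J).
Since the cycle has length 7, α^21 acts on it the same as α^0 (21 mod 7 = 0).
So α^21(F) = F.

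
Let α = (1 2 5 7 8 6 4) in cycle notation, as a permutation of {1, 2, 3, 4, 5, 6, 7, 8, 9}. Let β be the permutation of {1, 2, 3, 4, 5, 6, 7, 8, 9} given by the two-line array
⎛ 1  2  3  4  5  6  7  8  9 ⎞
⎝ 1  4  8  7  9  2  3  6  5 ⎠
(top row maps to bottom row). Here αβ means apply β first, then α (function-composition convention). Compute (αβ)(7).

3

(αβ)(7) = α(β(7)). β(7) = 3, then α(3) = 3. So (αβ)(7) = 3.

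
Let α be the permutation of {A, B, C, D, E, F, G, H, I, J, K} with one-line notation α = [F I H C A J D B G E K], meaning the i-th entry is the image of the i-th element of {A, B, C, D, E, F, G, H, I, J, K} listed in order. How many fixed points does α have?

1

The fixed points (elements with α(x) = x) are {K}, so there is 1.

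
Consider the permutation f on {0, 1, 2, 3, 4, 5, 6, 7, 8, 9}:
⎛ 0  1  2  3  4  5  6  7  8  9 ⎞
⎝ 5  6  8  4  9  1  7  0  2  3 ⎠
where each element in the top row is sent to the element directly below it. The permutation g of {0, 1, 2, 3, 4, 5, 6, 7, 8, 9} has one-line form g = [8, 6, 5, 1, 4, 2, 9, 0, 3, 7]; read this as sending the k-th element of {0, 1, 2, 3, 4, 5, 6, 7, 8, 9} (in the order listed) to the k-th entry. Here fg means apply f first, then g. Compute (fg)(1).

9

f(1) = 6, then g(6) = 9; composing gives (fg)(1) = 9.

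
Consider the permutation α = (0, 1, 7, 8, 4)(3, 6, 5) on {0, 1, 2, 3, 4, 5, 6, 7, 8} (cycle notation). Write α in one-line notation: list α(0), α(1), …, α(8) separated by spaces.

Each element maps to the next entry in its cycle (wrapping to the front): 0↦1, 1↦7, 2↦2, 3↦6, 4↦0, 5↦3, 6↦5, 7↦8, 8↦4.
So the one-line form is 1 7 2 6 0 3 5 8 4.

1 7 2 6 0 3 5 8 4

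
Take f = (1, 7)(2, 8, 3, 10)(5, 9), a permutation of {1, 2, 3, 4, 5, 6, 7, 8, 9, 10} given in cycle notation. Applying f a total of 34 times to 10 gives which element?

10 lies in the 4-cycle (2, 8, 3, 10).
Since the cycle has length 4, f^34 acts on it the same as f^2 (34 mod 4 = 2).
Advancing 2 steps from 10: 10 → 2 → 8.

8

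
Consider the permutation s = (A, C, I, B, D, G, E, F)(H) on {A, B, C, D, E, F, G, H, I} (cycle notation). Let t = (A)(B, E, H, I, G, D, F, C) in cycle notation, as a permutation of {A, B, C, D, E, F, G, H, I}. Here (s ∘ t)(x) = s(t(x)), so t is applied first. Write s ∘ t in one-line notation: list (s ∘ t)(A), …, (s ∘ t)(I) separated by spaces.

Chase each element through t then s: A → A → C; B → E → F; C → B → D; D → F → A; E → H → H; F → C → I; G → D → G; H → I → B; I → G → E.
Collecting the images, s ∘ t = [C F D A H I G B E].

C F D A H I G B E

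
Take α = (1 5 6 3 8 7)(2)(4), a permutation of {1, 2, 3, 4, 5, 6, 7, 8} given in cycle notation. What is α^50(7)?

5

7 lies in the 6-cycle (1 5 6 3 8 7).
Powers repeat with period 6 on this cycle, and 50 mod 6 = 2, so α^50(7) = α^2(7).
Advancing 2 steps from 7: 7 → 1 → 5.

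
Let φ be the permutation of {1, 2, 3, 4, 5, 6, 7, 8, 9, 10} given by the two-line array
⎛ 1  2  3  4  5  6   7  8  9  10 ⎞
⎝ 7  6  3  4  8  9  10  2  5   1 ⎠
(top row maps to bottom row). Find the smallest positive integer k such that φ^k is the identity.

The disjoint-cycle form of φ has cycle lengths 5, 3, 1, 1.
The order is lcm(5, 3) = 15.

15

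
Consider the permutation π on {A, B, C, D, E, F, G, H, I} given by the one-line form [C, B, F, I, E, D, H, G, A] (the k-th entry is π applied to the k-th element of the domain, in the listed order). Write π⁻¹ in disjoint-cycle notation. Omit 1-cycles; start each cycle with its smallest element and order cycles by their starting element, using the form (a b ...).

The cycle decomposition of π is (A C F D I)(G H).
The inverse reverses every cycle; in canonical form, π⁻¹ = (A I D F C)(G H).

(A I D F C)(G H)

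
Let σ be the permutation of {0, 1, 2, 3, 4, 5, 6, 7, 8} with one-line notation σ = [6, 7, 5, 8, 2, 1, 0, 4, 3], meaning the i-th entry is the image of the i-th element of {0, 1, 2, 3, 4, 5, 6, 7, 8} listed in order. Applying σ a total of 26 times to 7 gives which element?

Tracing 7 → 4 → … returns to 7 after 5 steps, so 7 lies in a 5-cycle (1, 7, 4, 2, 5).
On a 5-cycle, σ^5 is the identity, so σ^26 = σ^1 there (26 ≡ 1 mod 5).
Stepping 1 place around the cycle: 7 → 4.

4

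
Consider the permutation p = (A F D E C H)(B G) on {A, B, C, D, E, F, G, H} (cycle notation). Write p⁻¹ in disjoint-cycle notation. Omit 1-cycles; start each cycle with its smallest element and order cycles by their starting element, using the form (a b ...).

(A H C E D F)(B G)

If p sends a → b within a cycle, p⁻¹ sends b → a; equivalently, reverse each cycle.
After reversing and putting each cycle's least element first, p⁻¹ = (A H C E D F)(B G).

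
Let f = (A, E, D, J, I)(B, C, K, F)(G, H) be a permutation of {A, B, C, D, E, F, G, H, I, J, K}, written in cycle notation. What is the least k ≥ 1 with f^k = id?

20

The cycle type of f is (5, 4, 2).
The order is lcm(5, 4, 2) = 20.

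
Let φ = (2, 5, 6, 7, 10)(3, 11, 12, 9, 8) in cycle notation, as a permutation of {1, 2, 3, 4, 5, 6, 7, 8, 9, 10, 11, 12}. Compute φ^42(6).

10

6 lies in the 5-cycle (2, 5, 6, 7, 10).
Since the cycle has length 5, φ^42 acts on it the same as φ^2 (42 mod 5 = 2).
Stepping 2 places around the cycle: 6 → 7 → 10.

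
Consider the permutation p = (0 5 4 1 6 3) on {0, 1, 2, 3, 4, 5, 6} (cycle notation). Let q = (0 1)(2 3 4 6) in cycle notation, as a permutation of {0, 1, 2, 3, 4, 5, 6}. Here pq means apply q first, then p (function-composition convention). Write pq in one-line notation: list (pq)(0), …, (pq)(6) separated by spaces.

(pq)(x) = p(q(x)). Computing each image: p(q(0)) = p(1) = 6, p(q(1)) = p(0) = 5, p(q(2)) = p(3) = 0, p(q(3)) = p(4) = 1, p(q(4)) = p(6) = 3, p(q(5)) = p(5) = 4, p(q(6)) = p(2) = 2.
Hence pq = [6 5 0 1 3 4 2].

6 5 0 1 3 4 2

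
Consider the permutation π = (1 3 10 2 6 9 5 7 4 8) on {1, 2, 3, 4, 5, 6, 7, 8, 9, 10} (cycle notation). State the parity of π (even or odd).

odd

The cycle lengths are 10.
A cycle is odd iff its length is even; π has 1 even-length cycle, so sgn(π) = (−1)^1 and π is odd.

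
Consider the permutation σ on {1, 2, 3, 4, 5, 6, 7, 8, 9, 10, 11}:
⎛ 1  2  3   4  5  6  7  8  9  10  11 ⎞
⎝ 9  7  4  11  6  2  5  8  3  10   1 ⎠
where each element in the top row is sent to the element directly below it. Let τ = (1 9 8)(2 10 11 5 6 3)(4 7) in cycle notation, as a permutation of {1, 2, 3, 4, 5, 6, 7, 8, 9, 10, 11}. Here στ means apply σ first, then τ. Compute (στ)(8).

1

(στ)(8) = τ(σ(8)). σ(8) = 8, then τ(8) = 1. So (στ)(8) = 1.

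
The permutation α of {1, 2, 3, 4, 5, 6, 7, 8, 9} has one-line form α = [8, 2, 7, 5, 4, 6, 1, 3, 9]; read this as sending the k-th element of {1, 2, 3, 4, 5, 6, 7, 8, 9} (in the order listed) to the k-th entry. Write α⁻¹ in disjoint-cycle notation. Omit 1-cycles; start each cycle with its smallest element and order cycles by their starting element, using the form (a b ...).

The cycle decomposition of α is (1 8 3 7)(4 5).
The inverse reverses every cycle; in canonical form, α⁻¹ = (1 7 3 8)(4 5).

(1 7 3 8)(4 5)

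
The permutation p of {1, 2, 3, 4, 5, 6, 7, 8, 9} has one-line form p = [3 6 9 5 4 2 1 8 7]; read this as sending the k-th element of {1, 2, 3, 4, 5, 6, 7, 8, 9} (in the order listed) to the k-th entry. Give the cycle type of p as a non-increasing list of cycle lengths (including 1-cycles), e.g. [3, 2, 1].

[4, 2, 2, 1]

The disjoint cycles are (1, 3, 9, 7)(2, 6)(4, 5)(8), with lengths 4, 2, 2, 1 in non-increasing order.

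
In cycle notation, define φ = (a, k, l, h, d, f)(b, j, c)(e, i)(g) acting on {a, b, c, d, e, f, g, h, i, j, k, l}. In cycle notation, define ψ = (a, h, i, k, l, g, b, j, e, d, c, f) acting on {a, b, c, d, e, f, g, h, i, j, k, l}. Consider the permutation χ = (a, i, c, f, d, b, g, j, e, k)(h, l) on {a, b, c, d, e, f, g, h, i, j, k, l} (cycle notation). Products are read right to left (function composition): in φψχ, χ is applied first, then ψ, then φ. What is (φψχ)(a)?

l

(φψχ)(a) = φ(ψ(χ(a))). χ(a) = i, then ψ(i) = k, then φ(k) = l, so the result is l.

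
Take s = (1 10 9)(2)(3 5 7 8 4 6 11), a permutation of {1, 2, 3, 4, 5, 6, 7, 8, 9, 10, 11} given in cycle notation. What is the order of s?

The disjoint cycles have lengths 7, 3, 1.
The order is lcm(7, 3) = 21.

21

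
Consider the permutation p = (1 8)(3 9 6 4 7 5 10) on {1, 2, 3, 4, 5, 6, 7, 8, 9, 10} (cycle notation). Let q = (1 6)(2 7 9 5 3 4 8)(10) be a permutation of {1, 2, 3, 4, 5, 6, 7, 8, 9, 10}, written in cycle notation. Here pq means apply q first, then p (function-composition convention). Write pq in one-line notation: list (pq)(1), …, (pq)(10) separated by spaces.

4 5 7 1 9 8 6 2 10 3

For each element, apply q then p: 1 → 6 → 4; 2 → 7 → 5; 3 → 4 → 7; 4 → 8 → 1; 5 → 3 → 9; 6 → 1 → 8; 7 → 9 → 6; 8 → 2 → 2; 9 → 5 → 10; 10 → 10 → 3.
Collecting the images, pq = [4 5 7 1 9 8 6 2 10 3].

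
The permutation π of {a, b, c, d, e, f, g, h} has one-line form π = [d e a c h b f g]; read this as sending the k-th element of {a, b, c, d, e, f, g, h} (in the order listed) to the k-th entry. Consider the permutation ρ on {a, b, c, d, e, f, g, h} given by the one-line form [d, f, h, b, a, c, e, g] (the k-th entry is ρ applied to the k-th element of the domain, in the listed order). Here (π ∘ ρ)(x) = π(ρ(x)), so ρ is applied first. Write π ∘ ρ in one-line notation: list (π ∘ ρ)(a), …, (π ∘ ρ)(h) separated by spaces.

(π ∘ ρ)(x) = π(ρ(x)). Computing each image: π(ρ(a)) = π(d) = c, π(ρ(b)) = π(f) = b, π(ρ(c)) = π(h) = g, π(ρ(d)) = π(b) = e, π(ρ(e)) = π(a) = d, π(ρ(f)) = π(c) = a, π(ρ(g)) = π(e) = h, π(ρ(h)) = π(g) = f.
Hence π ∘ ρ = [c b g e d a h f].

c b g e d a h f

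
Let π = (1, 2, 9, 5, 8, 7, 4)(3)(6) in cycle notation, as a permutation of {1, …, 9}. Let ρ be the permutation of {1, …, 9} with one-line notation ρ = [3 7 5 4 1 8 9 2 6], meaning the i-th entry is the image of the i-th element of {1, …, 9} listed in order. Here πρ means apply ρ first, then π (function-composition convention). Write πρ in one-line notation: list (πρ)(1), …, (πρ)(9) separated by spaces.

3 4 8 1 2 7 5 9 6

For each element, apply ρ then π: 1 → 3 → 3; 2 → 7 → 4; 3 → 5 → 8; 4 → 4 → 1; 5 → 1 → 2; 6 → 8 → 7; 7 → 9 → 5; 8 → 2 → 9; 9 → 6 → 6.
So πρ in one-line form is 3 4 8 1 2 7 5 9 6.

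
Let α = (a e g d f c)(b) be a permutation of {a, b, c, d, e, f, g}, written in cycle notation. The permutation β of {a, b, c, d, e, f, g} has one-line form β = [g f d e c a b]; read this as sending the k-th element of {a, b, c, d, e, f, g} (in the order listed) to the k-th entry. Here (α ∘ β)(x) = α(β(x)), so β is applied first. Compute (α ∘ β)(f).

e

β(f) = a, then α(a) = e; composing gives (α ∘ β)(f) = e.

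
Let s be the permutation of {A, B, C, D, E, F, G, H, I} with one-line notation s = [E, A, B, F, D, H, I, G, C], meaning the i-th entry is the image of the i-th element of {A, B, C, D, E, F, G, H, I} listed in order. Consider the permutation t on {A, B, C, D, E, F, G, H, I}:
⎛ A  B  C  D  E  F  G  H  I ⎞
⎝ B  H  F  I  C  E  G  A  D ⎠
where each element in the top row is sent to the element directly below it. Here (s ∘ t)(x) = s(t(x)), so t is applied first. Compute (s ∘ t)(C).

First apply t: t(C) = F, then s(F) = H. Thus (s ∘ t)(C) = H.

H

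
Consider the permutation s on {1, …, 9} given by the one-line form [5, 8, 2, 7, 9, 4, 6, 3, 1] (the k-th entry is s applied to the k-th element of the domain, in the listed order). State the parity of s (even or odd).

even

In disjoint-cycle form the cycle lengths are 3, 3, 3.
A cycle is odd iff its length is even; s has 0 even-length cycles, so sgn(s) = (−1)^0 and s is even.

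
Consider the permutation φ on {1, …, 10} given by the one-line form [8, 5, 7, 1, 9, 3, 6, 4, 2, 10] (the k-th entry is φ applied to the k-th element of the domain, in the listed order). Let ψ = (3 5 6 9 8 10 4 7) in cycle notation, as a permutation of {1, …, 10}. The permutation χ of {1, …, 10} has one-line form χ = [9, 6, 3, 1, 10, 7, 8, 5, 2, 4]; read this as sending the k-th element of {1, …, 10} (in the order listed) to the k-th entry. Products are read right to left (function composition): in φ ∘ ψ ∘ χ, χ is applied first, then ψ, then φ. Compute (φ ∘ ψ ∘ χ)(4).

8

(φ ∘ ψ ∘ χ)(4) = φ(ψ(χ(4))). χ(4) = 1, then ψ(1) = 1, then φ(1) = 8, so the result is 8.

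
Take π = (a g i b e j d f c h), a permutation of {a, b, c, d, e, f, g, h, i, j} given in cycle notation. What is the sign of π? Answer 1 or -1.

-1

The cycle lengths are 10.
A cycle of length ℓ contributes ℓ−1 transpositions, so π is a product of 9 transpositions — odd.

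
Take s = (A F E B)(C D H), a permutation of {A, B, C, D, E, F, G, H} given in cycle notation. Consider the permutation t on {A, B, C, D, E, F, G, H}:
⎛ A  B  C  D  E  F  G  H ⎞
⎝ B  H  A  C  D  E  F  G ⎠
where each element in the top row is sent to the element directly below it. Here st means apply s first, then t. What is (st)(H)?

A

s(H) = C, then t(C) = A; composing gives (st)(H) = A.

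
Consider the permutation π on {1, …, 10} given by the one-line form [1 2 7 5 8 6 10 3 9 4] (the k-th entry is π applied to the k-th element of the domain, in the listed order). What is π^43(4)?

5

Tracing 4 → 5 → … returns to 4 after 6 steps, so 4 lies in a 6-cycle (3, 7, 10, 4, 5, 8).
Powers repeat with period 6 on this cycle, and 43 mod 6 = 1, so π^43(4) = π^1(4).
Advancing 1 step from 4: 4 → 5.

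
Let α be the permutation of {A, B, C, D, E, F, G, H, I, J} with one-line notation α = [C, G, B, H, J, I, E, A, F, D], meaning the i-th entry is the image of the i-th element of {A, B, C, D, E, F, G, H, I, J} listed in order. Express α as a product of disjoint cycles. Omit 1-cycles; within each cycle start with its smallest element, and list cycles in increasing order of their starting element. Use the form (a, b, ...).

From A: A → C → B → G → E → J → D → H → A, closing the cycle (A, C, B, G, E, J, D, H).
Continuing from each remaining unvisited element yields (A, C, B, G, E, J, D, H)(F, I).

(A, C, B, G, E, J, D, H)(F, I)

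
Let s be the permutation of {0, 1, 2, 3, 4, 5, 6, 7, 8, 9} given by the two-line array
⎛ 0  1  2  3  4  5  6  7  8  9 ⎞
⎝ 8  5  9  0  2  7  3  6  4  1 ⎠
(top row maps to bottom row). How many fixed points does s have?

No element satisfies s(x) = x, so there are 0 fixed points.

0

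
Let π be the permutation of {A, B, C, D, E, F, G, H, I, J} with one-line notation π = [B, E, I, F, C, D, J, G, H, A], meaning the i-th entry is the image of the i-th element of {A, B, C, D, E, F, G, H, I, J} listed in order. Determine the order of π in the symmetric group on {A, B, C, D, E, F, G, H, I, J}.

The disjoint-cycle form of π has cycle lengths 8, 2.
The order is lcm(8, 2) = 8.

8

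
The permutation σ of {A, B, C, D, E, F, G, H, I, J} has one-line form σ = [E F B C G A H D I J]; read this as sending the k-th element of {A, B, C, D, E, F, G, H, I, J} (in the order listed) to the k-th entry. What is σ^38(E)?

Tracing E → G → … returns to E after 8 steps, so E lies in an 8-cycle (A E G H D C B F).
On an 8-cycle, σ^8 is the identity, so σ^38 = σ^6 there (38 ≡ 6 mod 8).
Stepping 6 places around the cycle: E → G → H → D → C → B → F.

F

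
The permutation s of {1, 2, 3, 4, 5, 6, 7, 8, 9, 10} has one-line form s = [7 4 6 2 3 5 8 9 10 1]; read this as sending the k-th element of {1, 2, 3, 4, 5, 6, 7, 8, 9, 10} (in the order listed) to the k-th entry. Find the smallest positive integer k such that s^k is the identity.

30

Writing s as disjoint cycles, the cycle lengths are 5, 3, 2.
The order is lcm(5, 3, 2) = 30.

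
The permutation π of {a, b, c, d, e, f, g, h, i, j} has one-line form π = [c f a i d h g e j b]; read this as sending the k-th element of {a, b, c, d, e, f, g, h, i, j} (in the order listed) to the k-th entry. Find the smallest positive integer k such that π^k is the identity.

14

The disjoint-cycle form of π has cycle lengths 7, 2, 1.
The order is lcm(7, 2) = 14.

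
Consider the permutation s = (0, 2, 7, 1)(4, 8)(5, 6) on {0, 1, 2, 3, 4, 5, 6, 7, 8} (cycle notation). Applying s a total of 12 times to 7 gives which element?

7 lies in the 4-cycle (0, 2, 7, 1).
Since the cycle has length 4, s^12 acts on it the same as s^0 (12 mod 4 = 0).
So s^12(7) = 7.

7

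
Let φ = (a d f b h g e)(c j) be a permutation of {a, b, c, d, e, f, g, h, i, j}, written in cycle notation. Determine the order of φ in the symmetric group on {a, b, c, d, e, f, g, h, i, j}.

The cycle type of φ is (7, 2, 1).
The order of φ is the least common multiple of its cycle lengths: lcm(7, 2) = 14.

14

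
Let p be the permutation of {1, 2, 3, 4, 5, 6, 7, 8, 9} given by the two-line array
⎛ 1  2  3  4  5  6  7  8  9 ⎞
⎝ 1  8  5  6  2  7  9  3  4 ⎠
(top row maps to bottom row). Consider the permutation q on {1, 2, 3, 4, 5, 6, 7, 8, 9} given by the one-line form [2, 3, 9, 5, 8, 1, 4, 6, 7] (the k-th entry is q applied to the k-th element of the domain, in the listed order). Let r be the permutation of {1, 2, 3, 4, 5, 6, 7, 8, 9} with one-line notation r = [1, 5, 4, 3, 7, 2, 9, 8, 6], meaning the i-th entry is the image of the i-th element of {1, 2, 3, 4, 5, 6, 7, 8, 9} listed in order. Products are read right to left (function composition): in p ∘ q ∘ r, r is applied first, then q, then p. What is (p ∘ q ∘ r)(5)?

Chase 5: r(5) = 7; q(7) = 4; p(4) = 6. Hence (p ∘ q ∘ r)(5) = 6.

6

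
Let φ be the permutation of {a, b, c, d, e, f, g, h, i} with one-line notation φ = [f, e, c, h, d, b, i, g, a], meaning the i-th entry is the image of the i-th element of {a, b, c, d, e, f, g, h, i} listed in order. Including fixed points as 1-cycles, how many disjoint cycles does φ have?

The cycle decomposition is (a f b e d h g i)(c), which has 2 cycles (counting 1-cycles).

2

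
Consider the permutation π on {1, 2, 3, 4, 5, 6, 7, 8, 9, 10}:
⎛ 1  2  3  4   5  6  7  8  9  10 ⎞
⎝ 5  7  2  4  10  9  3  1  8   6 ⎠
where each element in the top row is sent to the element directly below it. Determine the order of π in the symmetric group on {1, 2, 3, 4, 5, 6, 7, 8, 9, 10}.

6

Writing π as disjoint cycles, the cycle lengths are 6, 3, 1.
The order of π is the least common multiple of its cycle lengths: lcm(6, 3) = 6.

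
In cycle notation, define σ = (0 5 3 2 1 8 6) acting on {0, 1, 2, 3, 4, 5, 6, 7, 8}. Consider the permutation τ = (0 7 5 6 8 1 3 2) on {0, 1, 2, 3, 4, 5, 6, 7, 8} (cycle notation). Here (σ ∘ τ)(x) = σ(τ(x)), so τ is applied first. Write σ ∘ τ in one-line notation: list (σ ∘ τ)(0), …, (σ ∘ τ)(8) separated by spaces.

7 2 5 1 4 0 6 3 8

Chase each element through τ then σ: 0 → 7 → 7; 1 → 3 → 2; 2 → 0 → 5; 3 → 2 → 1; 4 → 4 → 4; 5 → 6 → 0; 6 → 8 → 6; 7 → 5 → 3; 8 → 1 → 8.
Collecting the images, σ ∘ τ = [7 2 5 1 4 0 6 3 8].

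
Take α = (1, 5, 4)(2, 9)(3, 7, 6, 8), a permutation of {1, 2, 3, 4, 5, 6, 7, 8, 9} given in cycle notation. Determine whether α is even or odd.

The cycle lengths are 4, 3, 2.
A cycle is odd iff its length is even; α has 2 even-length cycles, so sgn(α) = (−1)^2 and α is even.

even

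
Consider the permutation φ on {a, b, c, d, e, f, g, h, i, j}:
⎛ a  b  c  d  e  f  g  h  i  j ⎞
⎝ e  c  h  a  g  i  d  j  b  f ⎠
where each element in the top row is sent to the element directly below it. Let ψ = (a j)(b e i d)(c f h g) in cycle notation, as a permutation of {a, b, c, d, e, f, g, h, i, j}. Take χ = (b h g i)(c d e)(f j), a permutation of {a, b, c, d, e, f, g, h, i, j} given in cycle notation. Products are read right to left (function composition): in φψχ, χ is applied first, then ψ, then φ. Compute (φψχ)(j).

Apply the permutations in order: χ(j) = f, then ψ(f) = h, then φ(h) = j. So (φψχ)(j) = j.

j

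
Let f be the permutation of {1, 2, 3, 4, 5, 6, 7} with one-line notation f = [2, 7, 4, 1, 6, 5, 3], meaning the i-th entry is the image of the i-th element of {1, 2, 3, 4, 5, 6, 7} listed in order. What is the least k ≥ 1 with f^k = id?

10

Writing f as disjoint cycles, the cycle lengths are 5, 2.
The order is lcm(5, 2) = 10.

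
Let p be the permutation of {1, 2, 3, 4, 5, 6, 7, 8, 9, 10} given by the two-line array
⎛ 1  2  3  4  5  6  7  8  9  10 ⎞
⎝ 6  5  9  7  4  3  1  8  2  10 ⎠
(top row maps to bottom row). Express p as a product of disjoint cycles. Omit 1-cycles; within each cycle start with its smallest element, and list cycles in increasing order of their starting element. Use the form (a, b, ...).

(1, 6, 3, 9, 2, 5, 4, 7)

Start at 1 and follow images: 1 → 6 → 3 → 9 → 2 → 5 → 4 → 7 → 1, giving the cycle (1, 6, 3, 9, 2, 5, 4, 7).
Continuing from each remaining unvisited element yields (1, 6, 3, 9, 2, 5, 4, 7).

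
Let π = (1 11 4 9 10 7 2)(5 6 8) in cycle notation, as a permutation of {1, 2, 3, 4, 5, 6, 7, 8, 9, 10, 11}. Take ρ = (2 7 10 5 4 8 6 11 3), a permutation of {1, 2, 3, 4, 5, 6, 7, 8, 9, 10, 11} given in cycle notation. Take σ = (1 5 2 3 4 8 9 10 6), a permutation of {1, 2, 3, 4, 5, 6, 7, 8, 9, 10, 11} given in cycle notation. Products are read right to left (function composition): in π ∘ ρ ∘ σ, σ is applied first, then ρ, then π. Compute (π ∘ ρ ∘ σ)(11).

3

Chase 11: σ(11) = 11; ρ(11) = 3; π(3) = 3. Hence (π ∘ ρ ∘ σ)(11) = 3.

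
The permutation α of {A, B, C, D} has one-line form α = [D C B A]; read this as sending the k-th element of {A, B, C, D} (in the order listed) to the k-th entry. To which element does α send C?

B

C is element number 3 of the domain, and entry number 3 of the one-line form is B, so α(C) = B.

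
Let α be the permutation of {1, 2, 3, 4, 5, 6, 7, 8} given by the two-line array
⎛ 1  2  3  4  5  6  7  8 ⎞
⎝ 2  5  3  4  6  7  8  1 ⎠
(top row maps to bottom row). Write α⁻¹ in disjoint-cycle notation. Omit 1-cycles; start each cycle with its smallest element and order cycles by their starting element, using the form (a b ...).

First write α in disjoint cycles: (1 2 5 6 7 8).
Reversing each cycle (and rotating so the smallest element leads) gives α⁻¹ = (1 8 7 6 5 2).

(1 8 7 6 5 2)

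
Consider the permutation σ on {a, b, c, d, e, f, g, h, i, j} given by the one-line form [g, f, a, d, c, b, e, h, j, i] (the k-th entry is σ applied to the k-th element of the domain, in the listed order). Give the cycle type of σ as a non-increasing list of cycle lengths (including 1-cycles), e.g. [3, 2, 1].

The disjoint cycles are (a g e c)(b f)(d)(h)(i j), with lengths 4, 2, 2, 1, 1 in non-increasing order.

[4, 2, 2, 1, 1]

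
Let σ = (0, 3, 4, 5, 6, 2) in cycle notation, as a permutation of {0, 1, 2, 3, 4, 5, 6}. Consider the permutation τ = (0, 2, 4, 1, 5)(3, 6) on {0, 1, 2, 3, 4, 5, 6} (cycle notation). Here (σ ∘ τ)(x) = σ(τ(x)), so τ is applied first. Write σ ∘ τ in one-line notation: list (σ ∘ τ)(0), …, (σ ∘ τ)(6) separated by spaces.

For each element, apply τ then σ: 0 → 2 → 0; 1 → 5 → 6; 2 → 4 → 5; 3 → 6 → 2; 4 → 1 → 1; 5 → 0 → 3; 6 → 3 → 4.
Collecting the images, σ ∘ τ = [0 6 5 2 1 3 4].

0 6 5 2 1 3 4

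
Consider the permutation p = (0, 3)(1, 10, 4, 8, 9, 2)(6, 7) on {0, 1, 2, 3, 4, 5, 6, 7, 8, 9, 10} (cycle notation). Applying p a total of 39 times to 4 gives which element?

4 lies in the 6-cycle (1, 10, 4, 8, 9, 2).
On a 6-cycle, p^6 is the identity, so p^39 = p^3 there (39 ≡ 3 mod 6).
Stepping 3 places around the cycle: 4 → 8 → 9 → 2.

2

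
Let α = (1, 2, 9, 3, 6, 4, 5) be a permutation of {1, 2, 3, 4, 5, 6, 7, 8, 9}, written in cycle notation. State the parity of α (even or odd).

The cycle lengths are 7, 1, 1.
A cycle of length ℓ contributes ℓ−1 transpositions, so α is a product of 6 transpositions — even.

even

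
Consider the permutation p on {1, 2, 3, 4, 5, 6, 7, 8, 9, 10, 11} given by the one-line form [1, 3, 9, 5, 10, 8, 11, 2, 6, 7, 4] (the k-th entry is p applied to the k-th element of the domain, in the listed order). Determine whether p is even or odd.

even

In disjoint-cycle form the cycle lengths are 5, 5, 1.
A cycle of length ℓ contributes ℓ−1 transpositions, so p is a product of 4 + 4 = 8 transpositions — even.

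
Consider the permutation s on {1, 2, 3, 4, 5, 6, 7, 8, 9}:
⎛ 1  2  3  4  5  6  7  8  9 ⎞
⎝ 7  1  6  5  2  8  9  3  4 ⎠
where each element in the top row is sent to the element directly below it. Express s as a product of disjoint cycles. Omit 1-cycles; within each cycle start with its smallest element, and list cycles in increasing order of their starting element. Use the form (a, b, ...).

From 1: 1 → 7 → 9 → 4 → 5 → 2 → 1, closing the cycle (1, 7, 9, 4, 5, 2).
Repeating from the next unused element and collecting all non-trivial cycles gives (1, 7, 9, 4, 5, 2)(3, 6, 8).

(1, 7, 9, 4, 5, 2)(3, 6, 8)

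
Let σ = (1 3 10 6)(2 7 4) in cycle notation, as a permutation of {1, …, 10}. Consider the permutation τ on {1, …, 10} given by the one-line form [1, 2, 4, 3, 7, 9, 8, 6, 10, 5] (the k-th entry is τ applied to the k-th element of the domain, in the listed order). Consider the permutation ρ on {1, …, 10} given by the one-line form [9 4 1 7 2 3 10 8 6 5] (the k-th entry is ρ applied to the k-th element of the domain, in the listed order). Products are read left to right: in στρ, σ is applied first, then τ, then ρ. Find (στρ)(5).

10

Chase 5: σ(5) = 5; τ(5) = 7; ρ(7) = 10. Hence (στρ)(5) = 10.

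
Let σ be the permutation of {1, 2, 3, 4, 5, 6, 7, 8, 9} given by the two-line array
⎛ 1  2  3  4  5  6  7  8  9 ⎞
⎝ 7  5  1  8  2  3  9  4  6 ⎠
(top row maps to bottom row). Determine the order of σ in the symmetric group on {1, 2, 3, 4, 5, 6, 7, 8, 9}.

Decomposing into disjoint cycles gives cycle lengths 5, 2, 2.
The order of σ is the least common multiple of its cycle lengths: lcm(5, 2, 2) = 10.

10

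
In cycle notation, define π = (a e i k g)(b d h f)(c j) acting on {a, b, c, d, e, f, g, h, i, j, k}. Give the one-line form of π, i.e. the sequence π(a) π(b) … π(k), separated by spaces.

e d j h i b a f k c g

Each element maps to the next entry in its cycle (wrapping to the front): a→e, b→d, c→j, d→h, e→i, f→b, g→a, h→f, i→k, j→c, k→g.
So the one-line form is e d j h i b a f k c g.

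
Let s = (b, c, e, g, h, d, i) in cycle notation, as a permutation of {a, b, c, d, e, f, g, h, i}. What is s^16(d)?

d lies in the 7-cycle (b, c, e, g, h, d, i).
On a 7-cycle, s^7 is the identity, so s^16 = s^2 there (16 ≡ 2 mod 7).
Advancing 2 steps from d: d → i → b.

b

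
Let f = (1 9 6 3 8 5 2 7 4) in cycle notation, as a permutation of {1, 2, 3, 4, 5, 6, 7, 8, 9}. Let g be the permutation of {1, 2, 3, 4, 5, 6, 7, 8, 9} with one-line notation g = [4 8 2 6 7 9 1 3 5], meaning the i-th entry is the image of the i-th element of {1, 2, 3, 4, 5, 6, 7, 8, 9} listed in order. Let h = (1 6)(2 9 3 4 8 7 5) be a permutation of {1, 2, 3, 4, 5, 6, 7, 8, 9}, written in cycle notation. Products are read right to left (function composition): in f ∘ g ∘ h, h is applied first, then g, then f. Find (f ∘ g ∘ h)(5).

5

Chase 5: h(5) = 2; g(2) = 8; f(8) = 5. Hence (f ∘ g ∘ h)(5) = 5.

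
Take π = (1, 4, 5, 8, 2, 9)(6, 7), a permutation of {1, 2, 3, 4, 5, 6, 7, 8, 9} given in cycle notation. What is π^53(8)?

5

8 lies in the 6-cycle (1, 4, 5, 8, 2, 9).
Powers repeat with period 6 on this cycle, and 53 mod 6 = 5, so π^53(8) = π^5(8).
Stepping 5 places around the cycle: 8 → 2 → 9 → 1 → 4 → 5.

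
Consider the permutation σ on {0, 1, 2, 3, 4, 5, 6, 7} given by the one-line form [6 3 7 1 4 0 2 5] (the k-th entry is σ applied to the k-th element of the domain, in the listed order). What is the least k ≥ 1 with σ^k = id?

10

Writing σ as disjoint cycles, the cycle lengths are 5, 2, 1.
The order of σ is the least common multiple of its cycle lengths: lcm(5, 2) = 10.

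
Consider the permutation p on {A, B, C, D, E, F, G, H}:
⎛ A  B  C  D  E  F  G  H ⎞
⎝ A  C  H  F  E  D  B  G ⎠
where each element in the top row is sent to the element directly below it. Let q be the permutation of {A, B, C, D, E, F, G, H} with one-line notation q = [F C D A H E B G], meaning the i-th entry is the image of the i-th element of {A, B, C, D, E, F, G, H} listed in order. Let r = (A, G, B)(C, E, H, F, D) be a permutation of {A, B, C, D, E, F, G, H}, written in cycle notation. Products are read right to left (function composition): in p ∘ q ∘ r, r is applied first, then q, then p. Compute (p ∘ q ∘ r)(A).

Apply the permutations in order: r(A) = G, then q(G) = B, then p(B) = C. So (p ∘ q ∘ r)(A) = C.

C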